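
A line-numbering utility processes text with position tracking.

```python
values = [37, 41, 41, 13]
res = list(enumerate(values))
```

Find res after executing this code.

Step 1: enumerate pairs each element with its index:
  (0, 37)
  (1, 41)
  (2, 41)
  (3, 13)
Therefore res = [(0, 37), (1, 41), (2, 41), (3, 13)].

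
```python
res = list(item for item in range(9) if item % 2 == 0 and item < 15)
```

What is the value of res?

Step 1: Filter range(9) where item % 2 == 0 and item < 15:
  item=0: both conditions met, included
  item=1: excluded (1 % 2 != 0)
  item=2: both conditions met, included
  item=3: excluded (3 % 2 != 0)
  item=4: both conditions met, included
  item=5: excluded (5 % 2 != 0)
  item=6: both conditions met, included
  item=7: excluded (7 % 2 != 0)
  item=8: both conditions met, included
Therefore res = [0, 2, 4, 6, 8].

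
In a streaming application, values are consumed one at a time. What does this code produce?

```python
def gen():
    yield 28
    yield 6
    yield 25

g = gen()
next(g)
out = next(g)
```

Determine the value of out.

Step 1: gen() creates a generator.
Step 2: next(g) yields 28 (consumed and discarded).
Step 3: next(g) yields 6, assigned to out.
Therefore out = 6.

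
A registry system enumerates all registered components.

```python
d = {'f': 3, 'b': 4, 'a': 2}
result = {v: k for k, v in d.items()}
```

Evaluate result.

Step 1: Invert dict (swap keys and values):
  'f': 3 -> 3: 'f'
  'b': 4 -> 4: 'b'
  'a': 2 -> 2: 'a'
Therefore result = {3: 'f', 4: 'b', 2: 'a'}.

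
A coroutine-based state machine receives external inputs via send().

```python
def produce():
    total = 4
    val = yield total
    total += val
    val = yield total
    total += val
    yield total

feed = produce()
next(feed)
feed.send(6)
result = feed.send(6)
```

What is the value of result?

Step 1: next() -> yield total=4.
Step 2: send(6) -> val=6, total = 4+6 = 10, yield 10.
Step 3: send(6) -> val=6, total = 10+6 = 16, yield 16.
Therefore result = 16.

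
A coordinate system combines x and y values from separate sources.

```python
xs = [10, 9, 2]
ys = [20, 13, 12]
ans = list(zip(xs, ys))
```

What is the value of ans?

Step 1: zip pairs elements at same index:
  Index 0: (10, 20)
  Index 1: (9, 13)
  Index 2: (2, 12)
Therefore ans = [(10, 20), (9, 13), (2, 12)].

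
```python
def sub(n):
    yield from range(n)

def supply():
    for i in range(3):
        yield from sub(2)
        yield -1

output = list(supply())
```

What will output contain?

Step 1: For each i in range(3):
  i=0: yield from sub(2) -> [0, 1], then yield -1
  i=1: yield from sub(2) -> [0, 1], then yield -1
  i=2: yield from sub(2) -> [0, 1], then yield -1
Therefore output = [0, 1, -1, 0, 1, -1, 0, 1, -1].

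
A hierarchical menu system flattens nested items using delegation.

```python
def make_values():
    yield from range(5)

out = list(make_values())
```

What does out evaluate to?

Step 1: yield from delegates to the iterable, yielding each element.
Step 2: Collected values: [0, 1, 2, 3, 4].
Therefore out = [0, 1, 2, 3, 4].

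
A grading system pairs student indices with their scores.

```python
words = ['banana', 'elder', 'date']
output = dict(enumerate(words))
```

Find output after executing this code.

Step 1: enumerate pairs indices with words:
  0 -> 'banana'
  1 -> 'elder'
  2 -> 'date'
Therefore output = {0: 'banana', 1: 'elder', 2: 'date'}.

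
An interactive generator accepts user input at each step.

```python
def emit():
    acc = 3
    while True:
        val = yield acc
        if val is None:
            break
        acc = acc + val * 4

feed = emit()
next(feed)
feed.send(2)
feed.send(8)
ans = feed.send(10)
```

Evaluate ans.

Step 1: next() -> yield acc=3.
Step 2: send(2) -> val=2, acc = 3 + 2*4 = 11, yield 11.
Step 3: send(8) -> val=8, acc = 11 + 8*4 = 43, yield 43.
Step 4: send(10) -> val=10, acc = 43 + 10*4 = 83, yield 83.
Therefore ans = 83.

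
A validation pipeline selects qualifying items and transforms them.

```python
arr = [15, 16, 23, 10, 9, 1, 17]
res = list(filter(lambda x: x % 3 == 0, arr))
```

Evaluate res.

Step 1: Filter elements divisible by 3:
  15 % 3 = 0: kept
  16 % 3 = 1: removed
  23 % 3 = 2: removed
  10 % 3 = 1: removed
  9 % 3 = 0: kept
  1 % 3 = 1: removed
  17 % 3 = 2: removed
Therefore res = [15, 9].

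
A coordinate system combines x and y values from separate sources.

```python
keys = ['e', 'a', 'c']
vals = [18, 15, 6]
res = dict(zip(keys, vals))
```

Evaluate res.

Step 1: zip pairs keys with values:
  'e' -> 18
  'a' -> 15
  'c' -> 6
Therefore res = {'e': 18, 'a': 15, 'c': 6}.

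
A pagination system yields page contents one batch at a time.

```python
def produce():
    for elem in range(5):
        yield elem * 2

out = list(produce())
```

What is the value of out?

Step 1: For each elem in range(5), yield elem * 2:
  elem=0: yield 0 * 2 = 0
  elem=1: yield 1 * 2 = 2
  elem=2: yield 2 * 2 = 4
  elem=3: yield 3 * 2 = 6
  elem=4: yield 4 * 2 = 8
Therefore out = [0, 2, 4, 6, 8].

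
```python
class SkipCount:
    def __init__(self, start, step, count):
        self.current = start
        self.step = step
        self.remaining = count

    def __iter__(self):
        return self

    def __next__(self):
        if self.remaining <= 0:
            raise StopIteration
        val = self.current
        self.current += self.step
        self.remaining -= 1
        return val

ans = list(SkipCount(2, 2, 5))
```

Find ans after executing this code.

Step 1: SkipCount starts at 2, increments by 2, for 5 steps:
  Yield 2, then current += 2
  Yield 4, then current += 2
  Yield 6, then current += 2
  Yield 8, then current += 2
  Yield 10, then current += 2
Therefore ans = [2, 4, 6, 8, 10].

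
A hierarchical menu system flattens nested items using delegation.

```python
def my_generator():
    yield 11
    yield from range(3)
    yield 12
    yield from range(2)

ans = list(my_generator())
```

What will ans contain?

Step 1: Trace yields in order:
  yield 11
  yield 0
  yield 1
  yield 2
  yield 12
  yield 0
  yield 1
Therefore ans = [11, 0, 1, 2, 12, 0, 1].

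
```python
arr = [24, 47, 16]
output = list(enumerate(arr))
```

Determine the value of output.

Step 1: enumerate pairs each element with its index:
  (0, 24)
  (1, 47)
  (2, 16)
Therefore output = [(0, 24), (1, 47), (2, 16)].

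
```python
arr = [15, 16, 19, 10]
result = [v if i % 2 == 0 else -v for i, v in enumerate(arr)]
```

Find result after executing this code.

Step 1: For each (i, v), keep v if i is even, negate if odd:
  i=0 (even): keep 15
  i=1 (odd): negate to -16
  i=2 (even): keep 19
  i=3 (odd): negate to -10
Therefore result = [15, -16, 19, -10].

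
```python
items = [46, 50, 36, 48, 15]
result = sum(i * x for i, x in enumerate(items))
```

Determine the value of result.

Step 1: Compute i * x for each (i, x) in enumerate([46, 50, 36, 48, 15]):
  i=0, x=46: 0*46 = 0
  i=1, x=50: 1*50 = 50
  i=2, x=36: 2*36 = 72
  i=3, x=48: 3*48 = 144
  i=4, x=15: 4*15 = 60
Step 2: sum = 0 + 50 + 72 + 144 + 60 = 326.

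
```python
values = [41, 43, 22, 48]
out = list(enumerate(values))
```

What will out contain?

Step 1: enumerate pairs each element with its index:
  (0, 41)
  (1, 43)
  (2, 22)
  (3, 48)
Therefore out = [(0, 41), (1, 43), (2, 22), (3, 48)].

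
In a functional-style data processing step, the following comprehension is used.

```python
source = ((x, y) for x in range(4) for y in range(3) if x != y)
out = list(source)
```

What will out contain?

Step 1: Nested generator over range(4) x range(3) where x != y:
  (0, 0): excluded (x == y)
  (0, 1): included
  (0, 2): included
  (1, 0): included
  (1, 1): excluded (x == y)
  (1, 2): included
  (2, 0): included
  (2, 1): included
  (2, 2): excluded (x == y)
  (3, 0): included
  (3, 1): included
  (3, 2): included
Therefore out = [(0, 1), (0, 2), (1, 0), (1, 2), (2, 0), (2, 1), (3, 0), (3, 1), (3, 2)].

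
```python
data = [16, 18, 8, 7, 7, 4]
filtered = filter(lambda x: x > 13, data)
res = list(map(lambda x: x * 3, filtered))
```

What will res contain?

Step 1: Filter data for elements > 13:
  16: kept
  18: kept
  8: removed
  7: removed
  7: removed
  4: removed
Step 2: Map x * 3 on filtered [16, 18]:
  16 -> 48
  18 -> 54
Therefore res = [48, 54].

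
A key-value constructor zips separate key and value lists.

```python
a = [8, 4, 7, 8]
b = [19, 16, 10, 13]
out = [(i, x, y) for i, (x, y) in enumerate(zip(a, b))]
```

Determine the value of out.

Step 1: enumerate(zip(a, b)) gives index with paired elements:
  i=0: (8, 19)
  i=1: (4, 16)
  i=2: (7, 10)
  i=3: (8, 13)
Therefore out = [(0, 8, 19), (1, 4, 16), (2, 7, 10), (3, 8, 13)].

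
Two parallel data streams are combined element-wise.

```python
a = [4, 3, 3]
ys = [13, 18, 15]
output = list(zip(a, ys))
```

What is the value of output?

Step 1: zip pairs elements at same index:
  Index 0: (4, 13)
  Index 1: (3, 18)
  Index 2: (3, 15)
Therefore output = [(4, 13), (3, 18), (3, 15)].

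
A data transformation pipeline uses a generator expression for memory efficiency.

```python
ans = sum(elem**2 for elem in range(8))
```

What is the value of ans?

Step 1: Compute elem**2 for each elem in range(8):
  elem=0: 0**2 = 0
  elem=1: 1**2 = 1
  elem=2: 2**2 = 4
  elem=3: 3**2 = 9
  elem=4: 4**2 = 16
  elem=5: 5**2 = 25
  elem=6: 6**2 = 36
  elem=7: 7**2 = 49
Step 2: sum = 0 + 1 + 4 + 9 + 16 + 25 + 36 + 49 = 140.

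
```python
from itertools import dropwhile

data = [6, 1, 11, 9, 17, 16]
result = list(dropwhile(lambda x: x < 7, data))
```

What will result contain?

Step 1: dropwhile drops elements while < 7:
  6 < 7: dropped
  1 < 7: dropped
  11: kept (dropping stopped)
Step 2: Remaining elements kept regardless of condition.
Therefore result = [11, 9, 17, 16].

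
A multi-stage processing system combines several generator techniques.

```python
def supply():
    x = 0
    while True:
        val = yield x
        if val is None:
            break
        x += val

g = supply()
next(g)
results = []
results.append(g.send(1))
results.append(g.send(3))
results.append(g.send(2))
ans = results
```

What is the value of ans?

Step 1: next(g) -> yield 0.
Step 2: send(1) -> x = 1, yield 1.
Step 3: send(3) -> x = 4, yield 4.
Step 4: send(2) -> x = 6, yield 6.
Therefore ans = [1, 4, 6].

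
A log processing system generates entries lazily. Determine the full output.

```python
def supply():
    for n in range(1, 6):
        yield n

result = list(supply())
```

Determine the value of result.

Step 1: The generator yields each value from range(1, 6).
Step 2: list() consumes all yields: [1, 2, 3, 4, 5].
Therefore result = [1, 2, 3, 4, 5].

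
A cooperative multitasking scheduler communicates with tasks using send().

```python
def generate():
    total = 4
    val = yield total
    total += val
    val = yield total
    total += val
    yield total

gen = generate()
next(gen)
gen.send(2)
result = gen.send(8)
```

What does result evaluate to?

Step 1: next() -> yield total=4.
Step 2: send(2) -> val=2, total = 4+2 = 6, yield 6.
Step 3: send(8) -> val=8, total = 6+8 = 14, yield 14.
Therefore result = 14.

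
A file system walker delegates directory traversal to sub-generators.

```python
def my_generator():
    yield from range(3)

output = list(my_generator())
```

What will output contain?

Step 1: yield from delegates to the iterable, yielding each element.
Step 2: Collected values: [0, 1, 2].
Therefore output = [0, 1, 2].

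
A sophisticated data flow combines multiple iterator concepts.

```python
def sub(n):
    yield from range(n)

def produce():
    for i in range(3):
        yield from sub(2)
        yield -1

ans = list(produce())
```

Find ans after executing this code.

Step 1: For each i in range(3):
  i=0: yield from sub(2) -> [0, 1], then yield -1
  i=1: yield from sub(2) -> [0, 1], then yield -1
  i=2: yield from sub(2) -> [0, 1], then yield -1
Therefore ans = [0, 1, -1, 0, 1, -1, 0, 1, -1].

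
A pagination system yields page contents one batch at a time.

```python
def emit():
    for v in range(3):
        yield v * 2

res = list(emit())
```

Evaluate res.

Step 1: For each v in range(3), yield v * 2:
  v=0: yield 0 * 2 = 0
  v=1: yield 1 * 2 = 2
  v=2: yield 2 * 2 = 4
Therefore res = [0, 2, 4].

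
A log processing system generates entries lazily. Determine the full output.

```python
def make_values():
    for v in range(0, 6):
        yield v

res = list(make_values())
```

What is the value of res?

Step 1: The generator yields each value from range(0, 6).
Step 2: list() consumes all yields: [0, 1, 2, 3, 4, 5].
Therefore res = [0, 1, 2, 3, 4, 5].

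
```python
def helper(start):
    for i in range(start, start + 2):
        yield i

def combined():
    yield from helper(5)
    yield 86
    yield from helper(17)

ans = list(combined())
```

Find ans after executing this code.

Step 1: combined() delegates to helper(5):
  yield 5
  yield 6
Step 2: yield 86
Step 3: Delegates to helper(17):
  yield 17
  yield 18
Therefore ans = [5, 6, 86, 17, 18].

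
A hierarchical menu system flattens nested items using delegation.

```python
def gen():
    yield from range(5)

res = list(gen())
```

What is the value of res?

Step 1: yield from delegates to the iterable, yielding each element.
Step 2: Collected values: [0, 1, 2, 3, 4].
Therefore res = [0, 1, 2, 3, 4].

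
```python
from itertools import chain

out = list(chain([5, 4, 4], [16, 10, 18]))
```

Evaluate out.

Step 1: chain() concatenates iterables: [5, 4, 4] + [16, 10, 18].
Therefore out = [5, 4, 4, 16, 10, 18].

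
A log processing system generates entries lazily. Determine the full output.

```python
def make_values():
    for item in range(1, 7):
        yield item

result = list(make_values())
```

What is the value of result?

Step 1: The generator yields each value from range(1, 7).
Step 2: list() consumes all yields: [1, 2, 3, 4, 5, 6].
Therefore result = [1, 2, 3, 4, 5, 6].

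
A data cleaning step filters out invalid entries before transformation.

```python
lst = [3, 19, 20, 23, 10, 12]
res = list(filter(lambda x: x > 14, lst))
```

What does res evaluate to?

Step 1: Filter elements > 14:
  3: removed
  19: kept
  20: kept
  23: kept
  10: removed
  12: removed
Therefore res = [19, 20, 23].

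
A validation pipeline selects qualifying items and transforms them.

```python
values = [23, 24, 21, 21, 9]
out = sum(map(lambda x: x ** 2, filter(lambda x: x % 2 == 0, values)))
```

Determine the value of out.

Step 1: Filter even numbers from [23, 24, 21, 21, 9]: [24]
Step 2: Square each: [576]
Step 3: Sum = 576.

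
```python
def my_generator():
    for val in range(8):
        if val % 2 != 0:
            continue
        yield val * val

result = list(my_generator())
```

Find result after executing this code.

Step 1: Only yield val**2 when val is divisible by 2:
  val=0: 0 % 2 == 0, yield 0**2 = 0
  val=2: 2 % 2 == 0, yield 2**2 = 4
  val=4: 4 % 2 == 0, yield 4**2 = 16
  val=6: 6 % 2 == 0, yield 6**2 = 36
Therefore result = [0, 4, 16, 36].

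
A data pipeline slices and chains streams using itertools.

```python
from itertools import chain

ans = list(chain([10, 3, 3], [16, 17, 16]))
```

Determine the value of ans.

Step 1: chain() concatenates iterables: [10, 3, 3] + [16, 17, 16].
Therefore ans = [10, 3, 3, 16, 17, 16].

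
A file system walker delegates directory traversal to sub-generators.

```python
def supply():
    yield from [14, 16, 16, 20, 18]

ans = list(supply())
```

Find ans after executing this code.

Step 1: yield from delegates to the iterable, yielding each element.
Step 2: Collected values: [14, 16, 16, 20, 18].
Therefore ans = [14, 16, 16, 20, 18].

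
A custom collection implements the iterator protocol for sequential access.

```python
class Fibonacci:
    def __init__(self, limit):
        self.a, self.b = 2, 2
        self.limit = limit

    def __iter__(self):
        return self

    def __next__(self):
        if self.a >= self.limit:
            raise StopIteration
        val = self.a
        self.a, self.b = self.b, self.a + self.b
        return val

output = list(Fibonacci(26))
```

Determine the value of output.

Step 1: Fibonacci-like sequence (a=2, b=2) until >= 26:
  Yield 2, then a,b = 2,4
  Yield 2, then a,b = 4,6
  Yield 4, then a,b = 6,10
  Yield 6, then a,b = 10,16
  Yield 10, then a,b = 16,26
  Yield 16, then a,b = 26,42
Step 2: 26 >= 26, stop.
Therefore output = [2, 2, 4, 6, 10, 16].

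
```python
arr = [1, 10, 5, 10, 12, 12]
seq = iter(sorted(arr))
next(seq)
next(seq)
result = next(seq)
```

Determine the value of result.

Step 1: sorted([1, 10, 5, 10, 12, 12]) = [1, 5, 10, 10, 12, 12].
Step 2: Create iterator and skip 2 elements.
Step 3: next() returns 10.
Therefore result = 10.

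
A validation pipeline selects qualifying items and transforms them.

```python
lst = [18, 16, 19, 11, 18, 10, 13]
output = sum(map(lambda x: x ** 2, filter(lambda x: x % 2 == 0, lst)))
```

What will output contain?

Step 1: Filter even numbers from [18, 16, 19, 11, 18, 10, 13]: [18, 16, 18, 10]
Step 2: Square each: [324, 256, 324, 100]
Step 3: Sum = 1004.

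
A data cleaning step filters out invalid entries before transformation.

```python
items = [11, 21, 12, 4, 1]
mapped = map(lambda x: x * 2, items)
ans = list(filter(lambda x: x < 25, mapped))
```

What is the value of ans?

Step 1: Map x * 2:
  11 -> 22
  21 -> 42
  12 -> 24
  4 -> 8
  1 -> 2
Step 2: Filter for < 25:
  22: kept
  42: removed
  24: kept
  8: kept
  2: kept
Therefore ans = [22, 24, 8, 2].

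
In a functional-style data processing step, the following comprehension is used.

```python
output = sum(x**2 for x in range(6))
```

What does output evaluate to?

Step 1: Compute x**2 for each x in range(6):
  x=0: 0**2 = 0
  x=1: 1**2 = 1
  x=2: 2**2 = 4
  x=3: 3**2 = 9
  x=4: 4**2 = 16
  x=5: 5**2 = 25
Step 2: sum = 0 + 1 + 4 + 9 + 16 + 25 = 55.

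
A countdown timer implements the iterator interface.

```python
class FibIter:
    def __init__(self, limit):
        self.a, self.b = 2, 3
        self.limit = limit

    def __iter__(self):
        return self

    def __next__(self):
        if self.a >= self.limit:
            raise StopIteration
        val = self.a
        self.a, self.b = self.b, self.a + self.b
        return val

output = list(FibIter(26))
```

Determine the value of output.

Step 1: Fibonacci-like sequence (a=2, b=3) until >= 26:
  Yield 2, then a,b = 3,5
  Yield 3, then a,b = 5,8
  Yield 5, then a,b = 8,13
  Yield 8, then a,b = 13,21
  Yield 13, then a,b = 21,34
  Yield 21, then a,b = 34,55
Step 2: 34 >= 26, stop.
Therefore output = [2, 3, 5, 8, 13, 21].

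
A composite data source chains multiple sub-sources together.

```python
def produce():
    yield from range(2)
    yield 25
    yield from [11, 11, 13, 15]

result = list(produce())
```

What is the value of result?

Step 1: Trace yields in order:
  yield 0
  yield 1
  yield 25
  yield 11
  yield 11
  yield 13
  yield 15
Therefore result = [0, 1, 25, 11, 11, 13, 15].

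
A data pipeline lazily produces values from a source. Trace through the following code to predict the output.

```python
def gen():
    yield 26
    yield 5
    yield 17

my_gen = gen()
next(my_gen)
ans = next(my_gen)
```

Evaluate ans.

Step 1: gen() creates a generator.
Step 2: next(my_gen) yields 26 (consumed and discarded).
Step 3: next(my_gen) yields 5, assigned to ans.
Therefore ans = 5.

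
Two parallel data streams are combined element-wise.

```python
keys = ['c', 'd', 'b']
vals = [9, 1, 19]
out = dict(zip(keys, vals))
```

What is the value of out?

Step 1: zip pairs keys with values:
  'c' -> 9
  'd' -> 1
  'b' -> 19
Therefore out = {'c': 9, 'd': 1, 'b': 19}.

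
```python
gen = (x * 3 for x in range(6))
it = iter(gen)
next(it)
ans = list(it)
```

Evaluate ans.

Step 1: Generator produces [0, 3, 6, 9, 12, 15].
Step 2: next(it) consumes first element (0).
Step 3: list(it) collects remaining: [3, 6, 9, 12, 15].
Therefore ans = [3, 6, 9, 12, 15].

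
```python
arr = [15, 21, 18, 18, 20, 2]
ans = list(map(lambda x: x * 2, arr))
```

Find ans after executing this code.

Step 1: Apply lambda x: x * 2 to each element:
  15 -> 30
  21 -> 42
  18 -> 36
  18 -> 36
  20 -> 40
  2 -> 4
Therefore ans = [30, 42, 36, 36, 40, 4].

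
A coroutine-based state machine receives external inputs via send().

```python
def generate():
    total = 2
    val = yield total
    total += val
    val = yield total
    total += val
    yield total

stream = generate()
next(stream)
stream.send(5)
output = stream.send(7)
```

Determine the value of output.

Step 1: next() -> yield total=2.
Step 2: send(5) -> val=5, total = 2+5 = 7, yield 7.
Step 3: send(7) -> val=7, total = 7+7 = 14, yield 14.
Therefore output = 14.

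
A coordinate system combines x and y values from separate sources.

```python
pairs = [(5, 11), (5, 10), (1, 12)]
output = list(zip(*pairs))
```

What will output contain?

Step 1: zip(*pairs) transposes: unzips [(5, 11), (5, 10), (1, 12)] into separate sequences.
Step 2: First elements: (5, 5, 1), second elements: (11, 10, 12).
Therefore output = [(5, 5, 1), (11, 10, 12)].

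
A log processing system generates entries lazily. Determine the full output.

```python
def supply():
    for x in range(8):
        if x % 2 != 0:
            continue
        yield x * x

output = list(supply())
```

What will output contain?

Step 1: Only yield x**2 when x is divisible by 2:
  x=0: 0 % 2 == 0, yield 0**2 = 0
  x=2: 2 % 2 == 0, yield 2**2 = 4
  x=4: 4 % 2 == 0, yield 4**2 = 16
  x=6: 6 % 2 == 0, yield 6**2 = 36
Therefore output = [0, 4, 16, 36].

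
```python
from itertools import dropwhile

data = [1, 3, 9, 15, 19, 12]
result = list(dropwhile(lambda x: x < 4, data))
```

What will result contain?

Step 1: dropwhile drops elements while < 4:
  1 < 4: dropped
  3 < 4: dropped
  9: kept (dropping stopped)
Step 2: Remaining elements kept regardless of condition.
Therefore result = [9, 15, 19, 12].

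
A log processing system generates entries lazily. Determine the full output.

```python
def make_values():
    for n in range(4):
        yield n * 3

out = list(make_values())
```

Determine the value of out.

Step 1: For each n in range(4), yield n * 3:
  n=0: yield 0 * 3 = 0
  n=1: yield 1 * 3 = 3
  n=2: yield 2 * 3 = 6
  n=3: yield 3 * 3 = 9
Therefore out = [0, 3, 6, 9].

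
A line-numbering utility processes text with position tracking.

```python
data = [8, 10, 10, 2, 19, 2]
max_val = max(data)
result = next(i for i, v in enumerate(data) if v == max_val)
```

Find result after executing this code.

Step 1: max([8, 10, 10, 2, 19, 2]) = 19.
Step 2: Find first index where value == 19:
  Index 0: 8 != 19
  Index 1: 10 != 19
  Index 2: 10 != 19
  Index 3: 2 != 19
  Index 4: 19 == 19, found!
Therefore result = 4.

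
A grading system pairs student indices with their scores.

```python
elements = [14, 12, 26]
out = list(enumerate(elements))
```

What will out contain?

Step 1: enumerate pairs each element with its index:
  (0, 14)
  (1, 12)
  (2, 26)
Therefore out = [(0, 14), (1, 12), (2, 26)].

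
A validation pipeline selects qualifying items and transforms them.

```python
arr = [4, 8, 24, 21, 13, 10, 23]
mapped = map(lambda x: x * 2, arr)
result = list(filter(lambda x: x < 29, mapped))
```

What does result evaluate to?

Step 1: Map x * 2:
  4 -> 8
  8 -> 16
  24 -> 48
  21 -> 42
  13 -> 26
  10 -> 20
  23 -> 46
Step 2: Filter for < 29:
  8: kept
  16: kept
  48: removed
  42: removed
  26: kept
  20: kept
  46: removed
Therefore result = [8, 16, 26, 20].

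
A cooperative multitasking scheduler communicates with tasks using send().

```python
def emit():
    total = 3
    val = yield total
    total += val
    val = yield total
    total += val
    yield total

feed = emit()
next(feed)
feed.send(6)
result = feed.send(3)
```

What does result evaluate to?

Step 1: next() -> yield total=3.
Step 2: send(6) -> val=6, total = 3+6 = 9, yield 9.
Step 3: send(3) -> val=3, total = 9+3 = 12, yield 12.
Therefore result = 12.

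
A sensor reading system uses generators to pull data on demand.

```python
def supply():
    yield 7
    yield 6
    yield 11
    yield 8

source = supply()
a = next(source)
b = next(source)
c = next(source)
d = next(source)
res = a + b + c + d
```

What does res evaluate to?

Step 1: Create generator and consume all values:
  a = next(source) = 7
  b = next(source) = 6
  c = next(source) = 11
  d = next(source) = 8
Step 2: res = 7 + 6 + 11 + 8 = 32.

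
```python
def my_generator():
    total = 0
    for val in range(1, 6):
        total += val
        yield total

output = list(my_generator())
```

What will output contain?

Step 1: Generator accumulates running sum:
  val=1: total = 1, yield 1
  val=2: total = 3, yield 3
  val=3: total = 6, yield 6
  val=4: total = 10, yield 10
  val=5: total = 15, yield 15
Therefore output = [1, 3, 6, 10, 15].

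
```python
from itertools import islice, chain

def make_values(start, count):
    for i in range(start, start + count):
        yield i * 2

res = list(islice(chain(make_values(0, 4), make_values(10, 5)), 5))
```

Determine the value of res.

Step 1: make_values(0, 4) yields [0, 2, 4, 6].
Step 2: make_values(10, 5) yields [20, 22, 24, 26, 28].
Step 3: chain concatenates: [0, 2, 4, 6, 20, 22, 24, 26, 28].
Step 4: islice takes first 5: [0, 2, 4, 6, 20].
Therefore res = [0, 2, 4, 6, 20].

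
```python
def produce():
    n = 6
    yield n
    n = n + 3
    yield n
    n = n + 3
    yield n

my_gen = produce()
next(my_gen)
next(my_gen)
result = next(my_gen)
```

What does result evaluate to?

Step 1: Trace through generator execution:
  Yield 1: n starts at 6, yield 6
  Yield 2: n = 6 + 3 = 9, yield 9
  Yield 3: n = 9 + 3 = 12, yield 12
Step 2: First next() gets 6, second next() gets the second value, third next() yields 12.
Therefore result = 12.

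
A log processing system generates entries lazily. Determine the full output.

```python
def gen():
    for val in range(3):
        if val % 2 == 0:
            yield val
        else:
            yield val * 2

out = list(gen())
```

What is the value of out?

Step 1: For each val in range(3), yield val if even, else val*2:
  val=0 (even): yield 0
  val=1 (odd): yield 1*2 = 2
  val=2 (even): yield 2
Therefore out = [0, 2, 2].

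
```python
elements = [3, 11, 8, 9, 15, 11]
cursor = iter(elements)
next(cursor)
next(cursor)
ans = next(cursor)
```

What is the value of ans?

Step 1: Create iterator over [3, 11, 8, 9, 15, 11].
Step 2: next() consumes 3.
Step 3: next() consumes 11.
Step 4: next() returns 8.
Therefore ans = 8.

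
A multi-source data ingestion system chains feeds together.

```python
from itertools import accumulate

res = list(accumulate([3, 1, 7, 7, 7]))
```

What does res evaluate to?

Step 1: accumulate computes running sums:
  + 3 = 3
  + 1 = 4
  + 7 = 11
  + 7 = 18
  + 7 = 25
Therefore res = [3, 4, 11, 18, 25].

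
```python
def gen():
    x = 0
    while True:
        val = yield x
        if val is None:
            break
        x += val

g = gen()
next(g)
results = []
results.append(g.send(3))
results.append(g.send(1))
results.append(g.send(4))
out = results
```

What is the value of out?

Step 1: next(g) -> yield 0.
Step 2: send(3) -> x = 3, yield 3.
Step 3: send(1) -> x = 4, yield 4.
Step 4: send(4) -> x = 8, yield 8.
Therefore out = [3, 4, 8].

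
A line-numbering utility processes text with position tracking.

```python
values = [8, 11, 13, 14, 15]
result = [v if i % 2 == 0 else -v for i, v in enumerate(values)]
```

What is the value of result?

Step 1: For each (i, v), keep v if i is even, negate if odd:
  i=0 (even): keep 8
  i=1 (odd): negate to -11
  i=2 (even): keep 13
  i=3 (odd): negate to -14
  i=4 (even): keep 15
Therefore result = [8, -11, 13, -14, 15].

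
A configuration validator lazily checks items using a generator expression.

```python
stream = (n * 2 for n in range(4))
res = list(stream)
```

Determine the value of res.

Step 1: For each n in range(4), compute n*2:
  n=0: 0*2 = 0
  n=1: 1*2 = 2
  n=2: 2*2 = 4
  n=3: 3*2 = 6
Therefore res = [0, 2, 4, 6].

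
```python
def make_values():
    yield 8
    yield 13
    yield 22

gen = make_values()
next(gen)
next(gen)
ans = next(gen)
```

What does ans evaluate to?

Step 1: make_values() creates a generator.
Step 2: next(gen) yields 8 (consumed and discarded).
Step 3: next(gen) yields 13 (consumed and discarded).
Step 4: next(gen) yields 22, assigned to ans.
Therefore ans = 22.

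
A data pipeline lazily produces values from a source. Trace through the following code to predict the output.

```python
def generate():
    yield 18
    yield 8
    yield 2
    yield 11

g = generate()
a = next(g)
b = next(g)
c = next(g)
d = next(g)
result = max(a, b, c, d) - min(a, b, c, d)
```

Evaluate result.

Step 1: Create generator and consume all values:
  a = next(g) = 18
  b = next(g) = 8
  c = next(g) = 2
  d = next(g) = 11
Step 2: max = 18, min = 2, result = 18 - 2 = 16.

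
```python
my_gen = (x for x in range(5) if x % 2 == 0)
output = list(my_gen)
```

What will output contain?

Step 1: Filter range(5) keeping only even values:
  x=0: even, included
  x=1: odd, excluded
  x=2: even, included
  x=3: odd, excluded
  x=4: even, included
Therefore output = [0, 2, 4].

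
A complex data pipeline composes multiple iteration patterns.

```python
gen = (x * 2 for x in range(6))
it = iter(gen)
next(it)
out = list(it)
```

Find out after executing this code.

Step 1: Generator produces [0, 2, 4, 6, 8, 10].
Step 2: next(it) consumes first element (0).
Step 3: list(it) collects remaining: [2, 4, 6, 8, 10].
Therefore out = [2, 4, 6, 8, 10].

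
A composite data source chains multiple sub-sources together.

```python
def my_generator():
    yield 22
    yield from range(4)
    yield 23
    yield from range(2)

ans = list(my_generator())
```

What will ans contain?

Step 1: Trace yields in order:
  yield 22
  yield 0
  yield 1
  yield 2
  yield 3
  yield 23
  yield 0
  yield 1
Therefore ans = [22, 0, 1, 2, 3, 23, 0, 1].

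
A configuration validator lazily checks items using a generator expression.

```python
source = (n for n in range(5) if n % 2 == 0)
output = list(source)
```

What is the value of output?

Step 1: Filter range(5) keeping only even values:
  n=0: even, included
  n=1: odd, excluded
  n=2: even, included
  n=3: odd, excluded
  n=4: even, included
Therefore output = [0, 2, 4].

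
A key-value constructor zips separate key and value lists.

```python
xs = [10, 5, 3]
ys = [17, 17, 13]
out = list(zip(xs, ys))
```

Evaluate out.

Step 1: zip pairs elements at same index:
  Index 0: (10, 17)
  Index 1: (5, 17)
  Index 2: (3, 13)
Therefore out = [(10, 17), (5, 17), (3, 13)].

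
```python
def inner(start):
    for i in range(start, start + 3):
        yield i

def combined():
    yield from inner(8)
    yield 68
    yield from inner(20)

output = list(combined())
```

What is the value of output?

Step 1: combined() delegates to inner(8):
  yield 8
  yield 9
  yield 10
Step 2: yield 68
Step 3: Delegates to inner(20):
  yield 20
  yield 21
  yield 22
Therefore output = [8, 9, 10, 68, 20, 21, 22].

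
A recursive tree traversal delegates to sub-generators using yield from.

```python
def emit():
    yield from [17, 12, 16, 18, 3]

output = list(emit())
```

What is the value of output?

Step 1: yield from delegates to the iterable, yielding each element.
Step 2: Collected values: [17, 12, 16, 18, 3].
Therefore output = [17, 12, 16, 18, 3].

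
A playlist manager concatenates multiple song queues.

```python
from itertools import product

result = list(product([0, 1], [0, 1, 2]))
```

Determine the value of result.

Step 1: product([0, 1], [0, 1, 2]) gives all pairs:
  (0, 0)
  (0, 1)
  (0, 2)
  (1, 0)
  (1, 1)
  (1, 2)
Therefore result = [(0, 0), (0, 1), (0, 2), (1, 0), (1, 1), (1, 2)].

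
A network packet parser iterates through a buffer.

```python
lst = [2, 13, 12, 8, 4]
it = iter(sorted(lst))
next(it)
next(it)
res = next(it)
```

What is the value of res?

Step 1: sorted([2, 13, 12, 8, 4]) = [2, 4, 8, 12, 13].
Step 2: Create iterator and skip 2 elements.
Step 3: next() returns 8.
Therefore res = 8.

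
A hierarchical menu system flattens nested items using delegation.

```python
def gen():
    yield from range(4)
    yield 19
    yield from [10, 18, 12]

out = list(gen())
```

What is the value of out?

Step 1: Trace yields in order:
  yield 0
  yield 1
  yield 2
  yield 3
  yield 19
  yield 10
  yield 18
  yield 12
Therefore out = [0, 1, 2, 3, 19, 10, 18, 12].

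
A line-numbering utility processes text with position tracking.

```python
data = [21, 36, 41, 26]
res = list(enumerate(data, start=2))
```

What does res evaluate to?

Step 1: enumerate with start=2:
  (2, 21)
  (3, 36)
  (4, 41)
  (5, 26)
Therefore res = [(2, 21), (3, 36), (4, 41), (5, 26)].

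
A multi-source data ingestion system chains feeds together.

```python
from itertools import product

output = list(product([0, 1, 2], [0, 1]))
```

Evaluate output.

Step 1: product([0, 1, 2], [0, 1]) gives all pairs:
  (0, 0)
  (0, 1)
  (1, 0)
  (1, 1)
  (2, 0)
  (2, 1)
Therefore output = [(0, 0), (0, 1), (1, 0), (1, 1), (2, 0), (2, 1)].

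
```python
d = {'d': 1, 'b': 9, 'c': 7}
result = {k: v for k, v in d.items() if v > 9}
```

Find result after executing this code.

Step 1: Filter items where value > 9:
  'd': 1 <= 9: removed
  'b': 9 <= 9: removed
  'c': 7 <= 9: removed
Therefore result = {}.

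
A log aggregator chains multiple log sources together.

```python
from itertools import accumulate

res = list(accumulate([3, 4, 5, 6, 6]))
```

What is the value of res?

Step 1: accumulate computes running sums:
  + 3 = 3
  + 4 = 7
  + 5 = 12
  + 6 = 18
  + 6 = 24
Therefore res = [3, 7, 12, 18, 24].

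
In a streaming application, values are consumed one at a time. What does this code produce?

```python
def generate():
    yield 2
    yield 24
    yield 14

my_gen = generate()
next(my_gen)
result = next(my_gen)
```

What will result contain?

Step 1: generate() creates a generator.
Step 2: next(my_gen) yields 2 (consumed and discarded).
Step 3: next(my_gen) yields 24, assigned to result.
Therefore result = 24.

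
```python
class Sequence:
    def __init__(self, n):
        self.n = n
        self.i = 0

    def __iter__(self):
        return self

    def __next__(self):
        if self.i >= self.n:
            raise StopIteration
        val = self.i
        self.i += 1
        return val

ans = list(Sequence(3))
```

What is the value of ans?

Step 1: Sequence(3) creates an iterator counting 0 to 2.
Step 2: list() consumes all values: [0, 1, 2].
Therefore ans = [0, 1, 2].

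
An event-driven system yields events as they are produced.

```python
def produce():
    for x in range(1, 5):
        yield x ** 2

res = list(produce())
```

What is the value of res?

Step 1: For each x in range(1, 5), yield x**2:
  x=1: yield 1**2 = 1
  x=2: yield 2**2 = 4
  x=3: yield 3**2 = 9
  x=4: yield 4**2 = 16
Therefore res = [1, 4, 9, 16].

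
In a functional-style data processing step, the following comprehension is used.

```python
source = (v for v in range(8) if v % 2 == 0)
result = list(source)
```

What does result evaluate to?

Step 1: Filter range(8) keeping only even values:
  v=0: even, included
  v=1: odd, excluded
  v=2: even, included
  v=3: odd, excluded
  v=4: even, included
  v=5: odd, excluded
  v=6: even, included
  v=7: odd, excluded
Therefore result = [0, 2, 4, 6].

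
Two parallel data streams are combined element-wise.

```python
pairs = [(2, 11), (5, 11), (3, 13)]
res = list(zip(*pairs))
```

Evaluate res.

Step 1: zip(*pairs) transposes: unzips [(2, 11), (5, 11), (3, 13)] into separate sequences.
Step 2: First elements: (2, 5, 3), second elements: (11, 11, 13).
Therefore res = [(2, 5, 3), (11, 11, 13)].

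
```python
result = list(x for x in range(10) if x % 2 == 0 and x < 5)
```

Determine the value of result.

Step 1: Filter range(10) where x % 2 == 0 and x < 5:
  x=0: both conditions met, included
  x=1: excluded (1 % 2 != 0)
  x=2: both conditions met, included
  x=3: excluded (3 % 2 != 0)
  x=4: both conditions met, included
  x=5: excluded (5 % 2 != 0, 5 >= 5)
  x=6: excluded (6 >= 5)
  x=7: excluded (7 % 2 != 0, 7 >= 5)
  x=8: excluded (8 >= 5)
  x=9: excluded (9 % 2 != 0, 9 >= 5)
Therefore result = [0, 2, 4].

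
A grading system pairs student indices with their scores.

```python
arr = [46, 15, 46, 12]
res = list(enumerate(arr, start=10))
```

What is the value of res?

Step 1: enumerate with start=10:
  (10, 46)
  (11, 15)
  (12, 46)
  (13, 12)
Therefore res = [(10, 46), (11, 15), (12, 46), (13, 12)].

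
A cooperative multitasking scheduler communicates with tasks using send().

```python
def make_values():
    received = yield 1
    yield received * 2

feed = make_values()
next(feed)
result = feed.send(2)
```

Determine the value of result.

Step 1: next(feed) advances to first yield, producing 1.
Step 2: send(2) resumes, received = 2.
Step 3: yield received * 2 = 2 * 2 = 4.
Therefore result = 4.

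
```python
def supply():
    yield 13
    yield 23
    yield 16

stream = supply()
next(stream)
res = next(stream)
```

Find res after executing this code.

Step 1: supply() creates a generator.
Step 2: next(stream) yields 13 (consumed and discarded).
Step 3: next(stream) yields 23, assigned to res.
Therefore res = 23.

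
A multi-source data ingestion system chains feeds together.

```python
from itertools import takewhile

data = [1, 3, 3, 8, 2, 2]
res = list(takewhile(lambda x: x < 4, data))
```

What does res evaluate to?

Step 1: takewhile stops at first element >= 4:
  1 < 4: take
  3 < 4: take
  3 < 4: take
  8 >= 4: stop
Therefore res = [1, 3, 3].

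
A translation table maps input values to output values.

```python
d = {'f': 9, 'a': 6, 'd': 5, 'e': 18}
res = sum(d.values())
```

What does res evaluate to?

Step 1: d.values() = [9, 6, 5, 18].
Step 2: sum = 38.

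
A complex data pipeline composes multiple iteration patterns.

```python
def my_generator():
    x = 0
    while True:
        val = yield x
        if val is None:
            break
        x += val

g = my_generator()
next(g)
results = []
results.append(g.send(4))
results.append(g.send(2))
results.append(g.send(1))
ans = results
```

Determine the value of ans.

Step 1: next(g) -> yield 0.
Step 2: send(4) -> x = 4, yield 4.
Step 3: send(2) -> x = 6, yield 6.
Step 4: send(1) -> x = 7, yield 7.
Therefore ans = [4, 6, 7].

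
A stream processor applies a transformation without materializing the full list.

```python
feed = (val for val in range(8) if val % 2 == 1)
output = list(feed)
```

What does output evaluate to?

Step 1: Filter range(8) keeping only odd values:
  val=0: even, excluded
  val=1: odd, included
  val=2: even, excluded
  val=3: odd, included
  val=4: even, excluded
  val=5: odd, included
  val=6: even, excluded
  val=7: odd, included
Therefore output = [1, 3, 5, 7].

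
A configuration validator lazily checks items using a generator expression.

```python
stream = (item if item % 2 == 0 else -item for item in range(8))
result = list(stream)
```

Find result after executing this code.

Step 1: For each item in range(8), yield item if even, else -item:
  item=0: even, yield 0
  item=1: odd, yield -1
  item=2: even, yield 2
  item=3: odd, yield -3
  item=4: even, yield 4
  item=5: odd, yield -5
  item=6: even, yield 6
  item=7: odd, yield -7
Therefore result = [0, -1, 2, -3, 4, -5, 6, -7].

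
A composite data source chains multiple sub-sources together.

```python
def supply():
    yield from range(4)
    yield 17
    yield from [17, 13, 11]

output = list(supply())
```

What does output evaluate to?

Step 1: Trace yields in order:
  yield 0
  yield 1
  yield 2
  yield 3
  yield 17
  yield 17
  yield 13
  yield 11
Therefore output = [0, 1, 2, 3, 17, 17, 13, 11].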